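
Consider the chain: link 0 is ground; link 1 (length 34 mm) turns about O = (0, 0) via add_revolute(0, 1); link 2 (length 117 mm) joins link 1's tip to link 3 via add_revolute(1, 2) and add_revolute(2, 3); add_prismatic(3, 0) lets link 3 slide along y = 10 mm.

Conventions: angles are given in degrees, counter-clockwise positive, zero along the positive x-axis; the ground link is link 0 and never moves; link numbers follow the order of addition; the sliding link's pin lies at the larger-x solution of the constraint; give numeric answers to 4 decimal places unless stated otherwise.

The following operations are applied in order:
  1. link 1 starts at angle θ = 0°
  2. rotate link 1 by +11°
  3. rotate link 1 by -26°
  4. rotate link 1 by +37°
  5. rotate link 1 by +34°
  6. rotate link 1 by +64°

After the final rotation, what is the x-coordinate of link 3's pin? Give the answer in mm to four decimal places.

geometry: r = 34 mm, L = 117 mm, e = 10 mm; θ starts at 0°
rotate link 1 by +11°: θ ← 0° +11° = 11°
rotate link 1 by -26°: θ ← 11° -26° = -15°
rotate link 1 by +37°: θ ← -15° +37° = 22°
rotate link 1 by +34°: θ ← 22° +34° = 56°
rotate link 1 by +64°: θ ← 56° +64° = 120°
crank pin P = (r cos θ, r sin θ) = (-17.000000, 29.444864)
h = r sin θ − e = 29.444864 − 10 = 19.444864
x = r cos θ + √(L² − h²) = -17.000000 + 115.372862 = 98.372862

98.3729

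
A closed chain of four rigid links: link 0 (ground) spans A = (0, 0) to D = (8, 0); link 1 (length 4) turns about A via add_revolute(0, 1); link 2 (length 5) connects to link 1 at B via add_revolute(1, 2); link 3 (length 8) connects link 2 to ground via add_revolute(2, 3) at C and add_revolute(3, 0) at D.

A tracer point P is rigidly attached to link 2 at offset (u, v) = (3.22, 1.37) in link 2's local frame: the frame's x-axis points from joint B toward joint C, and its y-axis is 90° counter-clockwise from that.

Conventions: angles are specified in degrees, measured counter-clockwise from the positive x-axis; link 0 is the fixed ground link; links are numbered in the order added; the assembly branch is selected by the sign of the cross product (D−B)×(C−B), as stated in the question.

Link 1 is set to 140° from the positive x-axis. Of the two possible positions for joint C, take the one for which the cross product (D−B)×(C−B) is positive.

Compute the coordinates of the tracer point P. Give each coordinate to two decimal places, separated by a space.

A=(0,0), D=(8.00,0)
B = A + 4.00·(cos140°, sin140°) = (-3.0642, 2.5712)
|BD| = 11.3590
circle(B,5.00) ∩ circle(D,8.00): a=3.9628, h=3.0490
  candidates: C₊=(1.4859,4.6440) cross=34.633; C₋=(0.1056,-1.2957) cross=-34.633
  branch + wants cross > 0 → take C=(1.4859,4.6440) (cross=34.633)
ex = (C−B)/|BC| = (0.9100,0.4146); ey = (-0.4146,0.9100)
P = B + 3.22·ex + 1.37·ey = (-0.7019,5.1528)

-0.70 5.15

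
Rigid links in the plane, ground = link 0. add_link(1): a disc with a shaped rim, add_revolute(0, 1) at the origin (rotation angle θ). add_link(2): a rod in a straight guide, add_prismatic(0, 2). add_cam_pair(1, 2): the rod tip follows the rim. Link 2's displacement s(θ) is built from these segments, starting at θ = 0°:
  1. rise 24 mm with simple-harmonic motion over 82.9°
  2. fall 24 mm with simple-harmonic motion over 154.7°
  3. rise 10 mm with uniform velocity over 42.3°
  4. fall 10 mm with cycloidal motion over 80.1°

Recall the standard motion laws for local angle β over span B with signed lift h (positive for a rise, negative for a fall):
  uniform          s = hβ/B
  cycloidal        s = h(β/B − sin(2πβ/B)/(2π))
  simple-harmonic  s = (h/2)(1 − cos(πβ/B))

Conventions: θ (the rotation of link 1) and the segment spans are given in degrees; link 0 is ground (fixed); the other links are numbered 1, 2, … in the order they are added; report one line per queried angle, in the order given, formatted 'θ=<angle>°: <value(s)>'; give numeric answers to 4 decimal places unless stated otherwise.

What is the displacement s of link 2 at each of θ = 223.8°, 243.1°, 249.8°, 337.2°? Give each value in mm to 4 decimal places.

segment 1 (0° to 82.9°, simple-harmonic, h = 24) is passed completely: s = 0.0000 + (24) = 24.0000
θ = 223.8° falls in segment 2 (82.9° to 237.6°, simple-harmonic, h = -24): β = 223.8 − 82.9 = 140.9°, B = 154.7°; Δs = -24/2·(1 − cos(π·0.9108)) = -23.5319; s = 24.0000 − 23.5319 = 0.4681
segment 2 (82.9° to 237.6°, simple-harmonic, h = -24) is passed completely: s = 24.0000 + (-24) = 0.0000
θ = 243.1° falls in segment 3 (237.6° to 279.9°, uniform, h = 10): β = 243.1 − 237.6 = 5.5°, B = 42.3°; Δs = 10·5.5/42.3 = 1.3002; s = 0.0000 + 1.3002 = 1.3002
θ = 249.8° falls in segment 3 (237.6° to 279.9°, uniform, h = 10): β = 249.8 − 237.6 = 12.2°, B = 42.3°; Δs = 10·12.2/42.3 = 2.8842; s = 0.0000 + 2.8842 = 2.8842
segment 3 (237.6° to 279.9°, uniform, h = 10) is passed completely: s = 0.0000 + (10) = 10.0000
θ = 337.2° falls in segment 4 (279.9° to 360°, cycloidal, h = -10): β = 337.2 − 279.9 = 57.3°, B = 80.1°; Δs = -10·(0.7154 − sin(2π·0.7154)/(2π)) = -8.7076; s = 10.0000 − 8.7076 = 1.2924

θ=223.8°: 0.4681
θ=243.1°: 1.3002
θ=249.8°: 2.8842
θ=337.2°: 1.2924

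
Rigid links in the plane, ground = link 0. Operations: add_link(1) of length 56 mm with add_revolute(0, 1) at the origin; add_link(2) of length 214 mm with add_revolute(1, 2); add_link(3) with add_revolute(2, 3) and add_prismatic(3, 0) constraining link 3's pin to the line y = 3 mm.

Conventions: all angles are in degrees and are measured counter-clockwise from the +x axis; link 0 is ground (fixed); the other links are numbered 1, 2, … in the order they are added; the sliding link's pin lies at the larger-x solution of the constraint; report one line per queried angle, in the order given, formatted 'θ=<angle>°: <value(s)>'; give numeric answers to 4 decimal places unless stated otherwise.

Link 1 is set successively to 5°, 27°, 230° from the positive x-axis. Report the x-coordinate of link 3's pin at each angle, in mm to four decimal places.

geometry: r = 56 mm, L = 214 mm, e = 3 mm
θ=5°: crank pin P = (r cos θ, r sin θ) = (55.786903, 4.880722)
θ=5°: h = r sin θ − e = 4.880722 − 3 = 1.880722
θ=5°: x = r cos θ + √(L² − h²) = 55.786903 + 213.991736 = 269.778639
θ=27°: crank pin P = (r cos θ, r sin θ) = (49.896365, 25.423468)
θ=27°: h = r sin θ − e = 25.423468 − 3 = 22.423468
θ=27°: x = r cos θ + √(L² − h²) = 49.896365 + 212.821963 = 262.718329
θ=230°: crank pin P = (r cos θ, r sin θ) = (-35.996106, -42.898489)
θ=230°: h = r sin θ − e = -42.898489 − 3 = -45.898489
θ=230°: x = r cos θ + √(L² − h²) = -35.996106 + 209.019924 = 173.023818

θ=5°: 269.7786
θ=27°: 262.7183
θ=230°: 173.0238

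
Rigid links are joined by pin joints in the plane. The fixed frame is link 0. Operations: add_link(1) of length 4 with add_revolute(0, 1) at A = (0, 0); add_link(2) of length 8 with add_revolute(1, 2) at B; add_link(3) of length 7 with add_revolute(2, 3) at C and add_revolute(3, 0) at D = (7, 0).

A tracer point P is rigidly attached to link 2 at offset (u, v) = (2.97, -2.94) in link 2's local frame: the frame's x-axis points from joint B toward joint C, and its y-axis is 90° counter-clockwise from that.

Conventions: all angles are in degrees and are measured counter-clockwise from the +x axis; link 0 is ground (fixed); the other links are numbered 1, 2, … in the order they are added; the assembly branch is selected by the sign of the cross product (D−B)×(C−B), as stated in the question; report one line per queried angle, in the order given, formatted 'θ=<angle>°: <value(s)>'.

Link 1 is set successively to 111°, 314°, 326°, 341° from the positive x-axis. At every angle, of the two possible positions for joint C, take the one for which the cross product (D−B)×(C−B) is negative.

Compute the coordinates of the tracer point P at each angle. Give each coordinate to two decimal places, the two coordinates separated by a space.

A=(0,0), D=(7.00,0)
θ=111°: B = A + 4.00·(cos111°, sin111°) = (-1.4335, 3.7343)
θ=111°: |BD| = 9.2233
θ=111°: circle(B,8.00) ∩ circle(D,7.00): a=5.4248, h=5.8798
θ=111°:   candidates: C₊=(5.9074,6.9142) cross=54.231; C₋=(1.1462,-3.8383) cross=-54.231
θ=111°:   branch - wants cross < 0 → take C=(1.1462,-3.8383) (cross=-54.231)
θ=111°: ex = (C−B)/|BC| = (0.3225,-0.9466); ey = (0.9466,0.3225)
θ=111°: P = B + 2.97·ex + -2.94·ey = (-3.2587,-0.0251)
θ=314°: B = A + 4.00·(cos314°, sin314°) = (2.7786, -2.8774)
θ=314°: |BD| = 5.1087
θ=314°: circle(B,8.00) ∩ circle(D,7.00): a=4.0224, h=6.9152
θ=314°:   candidates: C₊=(2.2076,5.1022) cross=35.328; C₋=(9.9972,-6.3259) cross=-35.328
θ=314°:   branch - wants cross < 0 → take C=(9.9972,-6.3259) (cross=-35.328)
θ=314°: ex = (C−B)/|BC| = (0.9023,-0.4311); ey = (0.4311,0.9023)
θ=314°: P = B + 2.97·ex + -2.94·ey = (4.1912,-6.8104)
θ=326°: B = A + 4.00·(cos326°, sin326°) = (3.3162, -2.2368)
θ=326°: |BD| = 4.3097
θ=326°: circle(B,8.00) ∩ circle(D,7.00): a=3.8951, h=6.9877
θ=326°:   candidates: C₊=(3.0189,5.7577) cross=30.115; C₋=(10.2722,-6.1881) cross=-30.115
θ=326°:   branch - wants cross < 0 → take C=(10.2722,-6.1881) (cross=-30.115)
θ=326°: ex = (C−B)/|BC| = (0.8695,-0.4939); ey = (0.4939,0.8695)
θ=326°: P = B + 2.97·ex + -2.94·ey = (4.4465,-6.2601)
θ=341°: B = A + 4.00·(cos341°, sin341°) = (3.7821, -1.3023)
θ=341°: |BD| = 3.4714
θ=341°: circle(B,8.00) ∩ circle(D,7.00): a=3.8962, h=6.9871
θ=341°:   candidates: C₊=(4.7726,6.6362) cross=24.255; C₋=(10.0149,-6.3175) cross=-24.255
θ=341°:   branch - wants cross < 0 → take C=(10.0149,-6.3175) (cross=-24.255)
θ=341°: ex = (C−B)/|BC| = (0.7791,-0.6269); ey = (0.6269,0.7791)
θ=341°: P = B + 2.97·ex + -2.94·ey = (4.2529,-5.4547)

θ=111°: -3.26 -0.03
θ=314°: 4.19 -6.81
θ=326°: 4.45 -6.26
θ=341°: 4.25 -5.45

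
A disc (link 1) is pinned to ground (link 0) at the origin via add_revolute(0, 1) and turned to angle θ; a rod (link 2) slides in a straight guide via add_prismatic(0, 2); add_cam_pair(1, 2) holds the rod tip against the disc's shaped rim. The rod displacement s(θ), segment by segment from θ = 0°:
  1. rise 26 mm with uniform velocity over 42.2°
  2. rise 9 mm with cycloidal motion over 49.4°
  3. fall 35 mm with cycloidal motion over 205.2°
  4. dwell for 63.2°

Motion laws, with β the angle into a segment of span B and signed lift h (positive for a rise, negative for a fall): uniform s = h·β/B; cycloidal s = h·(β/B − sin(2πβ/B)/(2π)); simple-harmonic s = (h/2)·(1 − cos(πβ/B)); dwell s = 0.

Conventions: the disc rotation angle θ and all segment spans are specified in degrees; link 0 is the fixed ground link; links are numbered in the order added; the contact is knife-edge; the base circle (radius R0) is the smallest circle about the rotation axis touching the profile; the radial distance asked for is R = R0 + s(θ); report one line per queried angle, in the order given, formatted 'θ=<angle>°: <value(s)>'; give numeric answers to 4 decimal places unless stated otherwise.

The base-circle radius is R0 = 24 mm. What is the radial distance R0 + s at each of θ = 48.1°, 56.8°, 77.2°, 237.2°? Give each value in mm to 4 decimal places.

segment 1 (0° to 42.2°, uniform, h = 26) is passed completely: s = 0.0000 + (26) = 26.0000
θ = 48.1° falls in segment 2 (42.2° to 91.6°, cycloidal, h = 9): β = 48.1 − 42.2 = 5.9°, B = 49.4°; Δs = 9·(0.1194 − sin(2π·0.1194)/(2π)) = 0.0981; s = 26.0000 + 0.0981 = 26.0981
θ = 56.8° falls in segment 2 (42.2° to 91.6°, cycloidal, h = 9): β = 56.8 − 42.2 = 14.6°, B = 49.4°; Δs = 9·(0.2955 − sin(2π·0.2955)/(2π)) = 1.2858; s = 26.0000 + 1.2858 = 27.2858
θ = 77.2° falls in segment 2 (42.2° to 91.6°, cycloidal, h = 9): β = 77.2 − 42.2 = 35°, B = 49.4°; Δs = 9·(0.7085 − sin(2π·0.7085)/(2π)) = 7.7605; s = 26.0000 + 7.7605 = 33.7605
segment 2 (42.2° to 91.6°, cycloidal, h = 9) is passed completely: s = 26.0000 + (9) = 35.0000
θ = 237.2° falls in segment 3 (91.6° to 296.8°, cycloidal, h = -35): β = 237.2 − 91.6 = 145.6°, B = 205.2°; Δs = -35·(0.7096 − sin(2π·0.7096)/(2π)) = -30.2258; s = 35.0000 − 30.2258 = 4.7742
θ=48.1°: R = R0 + s = 24 + 26.0981 = 50.0981
θ=56.8°: R = R0 + s = 24 + 27.2858 = 51.2858
θ=77.2°: R = R0 + s = 24 + 33.7605 = 57.7605
θ=237.2°: R = R0 + s = 24 + 4.7742 = 28.7742

θ=48.1°: 50.0981
θ=56.8°: 51.2858
θ=77.2°: 57.7605
θ=237.2°: 28.7742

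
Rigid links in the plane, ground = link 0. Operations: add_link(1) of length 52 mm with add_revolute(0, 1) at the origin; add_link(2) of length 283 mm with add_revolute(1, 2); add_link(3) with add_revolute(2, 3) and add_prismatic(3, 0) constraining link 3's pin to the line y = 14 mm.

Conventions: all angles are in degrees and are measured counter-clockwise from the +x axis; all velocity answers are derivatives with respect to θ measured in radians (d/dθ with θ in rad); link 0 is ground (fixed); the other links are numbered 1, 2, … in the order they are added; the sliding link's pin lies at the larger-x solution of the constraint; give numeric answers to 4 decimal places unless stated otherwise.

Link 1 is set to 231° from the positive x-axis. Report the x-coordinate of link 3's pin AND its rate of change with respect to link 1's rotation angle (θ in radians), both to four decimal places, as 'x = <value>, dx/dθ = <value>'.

geometry: r = 52 mm, L = 283 mm, e = 14 mm
crank pin P = (r cos θ, r sin θ) = (-32.724660, -40.411590)
h = r sin θ − e = -40.411590 − 14 = -54.411590
x = r cos θ + √(L² − h²) = -32.724660 + 277.719965 = 244.995305
dx/dθ = −r sin θ − h·r cos θ/√(L² − h²) (θ in radians; h = -54.411590) = 34.000093

x = 244.9953, dx/dθ = 34.0001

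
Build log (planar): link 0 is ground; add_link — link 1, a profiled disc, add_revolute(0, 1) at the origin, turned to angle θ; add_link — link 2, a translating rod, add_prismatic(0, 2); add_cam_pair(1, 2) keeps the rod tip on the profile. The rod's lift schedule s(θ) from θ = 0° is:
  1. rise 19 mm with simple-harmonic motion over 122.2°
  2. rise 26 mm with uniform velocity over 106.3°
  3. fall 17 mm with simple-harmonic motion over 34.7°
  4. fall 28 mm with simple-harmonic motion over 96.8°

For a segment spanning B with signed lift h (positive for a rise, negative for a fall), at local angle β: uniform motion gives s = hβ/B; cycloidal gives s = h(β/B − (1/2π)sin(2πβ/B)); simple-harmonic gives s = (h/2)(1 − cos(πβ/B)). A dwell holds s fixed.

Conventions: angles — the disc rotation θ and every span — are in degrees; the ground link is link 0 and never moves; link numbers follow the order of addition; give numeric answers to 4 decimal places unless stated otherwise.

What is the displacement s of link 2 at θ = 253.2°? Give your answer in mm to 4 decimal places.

seg 1 [0°–122.2°] simple-harmonic, h=19: full span → s += 19 → s = 19.0000
seg 2 [122.2°–228.5°] uniform, h=26: full span → s += 26 → s = 45.0000
seg 3 [228.5°–263.2°] simple-harmonic, h=-17: θ=253.2° here. β=24.7, B=34.7. -17/2·(1 − cos(π·0.7118)) = -13.7479 → s = 31.2521

31.2521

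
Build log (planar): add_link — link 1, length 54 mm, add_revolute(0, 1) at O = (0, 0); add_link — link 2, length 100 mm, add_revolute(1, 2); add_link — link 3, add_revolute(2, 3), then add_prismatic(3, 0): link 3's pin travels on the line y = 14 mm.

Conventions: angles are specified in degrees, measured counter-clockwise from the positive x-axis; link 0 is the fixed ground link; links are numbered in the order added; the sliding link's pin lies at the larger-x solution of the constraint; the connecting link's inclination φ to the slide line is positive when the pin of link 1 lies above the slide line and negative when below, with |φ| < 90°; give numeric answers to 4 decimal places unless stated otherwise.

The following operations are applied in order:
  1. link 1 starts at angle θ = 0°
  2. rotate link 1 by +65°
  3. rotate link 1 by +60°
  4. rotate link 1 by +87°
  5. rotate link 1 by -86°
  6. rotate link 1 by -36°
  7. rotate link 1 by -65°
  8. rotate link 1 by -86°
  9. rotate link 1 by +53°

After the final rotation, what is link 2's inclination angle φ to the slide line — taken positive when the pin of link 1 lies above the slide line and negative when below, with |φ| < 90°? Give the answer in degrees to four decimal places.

geometry: r = 54 mm, L = 100 mm, e = 14 mm; θ starts at 0°
rotate link 1 by +65°: θ ← 0° +65° = 65°
rotate link 1 by +60°: θ ← 65° +60° = 125°
rotate link 1 by +87°: θ ← 125° +87° = 212°
rotate link 1 by -86°: θ ← 212° -86° = 126°
rotate link 1 by -36°: θ ← 126° -36° = 90°
rotate link 1 by -65°: θ ← 90° -65° = 25°
rotate link 1 by -86°: θ ← 25° -86° = -61°
rotate link 1 by +53°: θ ← -61° +53° = -8°
h = r sin θ − e = -7.515347 − 14 = -21.515347
sin φ = h / L = -21.515347 / 100 = -0.21515347
φ = arcsin(-0.21515347) = -12.424531°

-12.4245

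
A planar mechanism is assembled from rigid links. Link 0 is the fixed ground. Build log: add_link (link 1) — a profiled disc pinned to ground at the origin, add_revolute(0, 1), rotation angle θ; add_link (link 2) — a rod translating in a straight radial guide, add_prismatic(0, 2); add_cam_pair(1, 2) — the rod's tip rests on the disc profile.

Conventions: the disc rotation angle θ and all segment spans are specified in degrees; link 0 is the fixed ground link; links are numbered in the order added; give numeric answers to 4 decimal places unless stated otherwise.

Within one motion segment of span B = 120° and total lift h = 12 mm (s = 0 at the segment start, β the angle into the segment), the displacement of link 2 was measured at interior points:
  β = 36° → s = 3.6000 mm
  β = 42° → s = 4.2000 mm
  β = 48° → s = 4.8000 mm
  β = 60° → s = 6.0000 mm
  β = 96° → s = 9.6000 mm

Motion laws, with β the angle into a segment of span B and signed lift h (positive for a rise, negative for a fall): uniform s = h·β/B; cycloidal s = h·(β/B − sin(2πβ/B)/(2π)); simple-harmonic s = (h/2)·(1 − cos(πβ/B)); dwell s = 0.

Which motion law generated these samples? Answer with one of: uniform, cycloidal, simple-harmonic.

candidates at β/B = r: uniform s = h·r (linear in β); cycloidal s = h·(r − sin(2πr)/(2π)); simple-harmonic s = (h/2)(1 − cos(πr))
β=36°: printed 3.6000 | uniform 3.6000, cycloidal 1.7836, simple-harmonic 2.4733
β=42°: printed 4.2000 | uniform 4.2000, cycloidal 2.6549, simple-harmonic 3.2761
β=48°: printed 4.8000 | uniform 4.8000, cycloidal 3.6774, simple-harmonic 4.1459
β=60°: printed 6.0000 | uniform 6.0000, cycloidal 6.0000, simple-harmonic 6.0000
β=96°: printed 9.6000 | uniform 9.6000, cycloidal 11.4164, simple-harmonic 10.8541
only one law matches every sample → uniform

uniform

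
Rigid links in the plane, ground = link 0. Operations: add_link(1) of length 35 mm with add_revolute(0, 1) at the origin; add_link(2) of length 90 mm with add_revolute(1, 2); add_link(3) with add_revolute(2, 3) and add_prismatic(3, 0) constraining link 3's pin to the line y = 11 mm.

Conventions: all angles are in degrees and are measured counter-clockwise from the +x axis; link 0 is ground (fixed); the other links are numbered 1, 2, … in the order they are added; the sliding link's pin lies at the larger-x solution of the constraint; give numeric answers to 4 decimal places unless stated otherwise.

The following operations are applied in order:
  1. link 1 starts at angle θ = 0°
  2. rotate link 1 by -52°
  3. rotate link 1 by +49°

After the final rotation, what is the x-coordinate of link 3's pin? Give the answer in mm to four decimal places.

geometry: r = 35 mm, L = 90 mm, e = 11 mm; θ starts at 0°
rotate link 1 by -52°: θ ← 0° -52° = -52°
rotate link 1 by +49°: θ ← -52° +49° = -3°
crank pin P = (r cos θ, r sin θ) = (34.952034, -1.831758)
h = r sin θ − e = -1.831758 − 11 = -12.831758
x = r cos θ + √(L² − h²) = 34.952034 + 89.080559 = 124.032593

124.0326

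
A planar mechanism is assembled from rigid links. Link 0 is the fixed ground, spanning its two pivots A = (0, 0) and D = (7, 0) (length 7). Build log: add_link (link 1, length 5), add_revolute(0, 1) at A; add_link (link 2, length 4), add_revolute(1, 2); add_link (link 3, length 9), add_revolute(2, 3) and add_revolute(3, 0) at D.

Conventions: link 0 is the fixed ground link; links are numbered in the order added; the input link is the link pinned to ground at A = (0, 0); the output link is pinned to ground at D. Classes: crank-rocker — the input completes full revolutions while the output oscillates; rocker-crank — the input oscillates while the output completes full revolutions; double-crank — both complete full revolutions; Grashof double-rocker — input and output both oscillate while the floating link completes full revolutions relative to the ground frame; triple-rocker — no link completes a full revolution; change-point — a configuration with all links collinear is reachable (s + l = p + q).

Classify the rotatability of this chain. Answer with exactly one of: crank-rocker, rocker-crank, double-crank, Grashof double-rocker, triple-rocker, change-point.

lengths: ground=7, input=5, coupler=4, output=9
sorted: s=4 (shortest), l=9 (longest), p+q=12
s + l = 13 vs p + q = 12
s + l > p + q → non-Grashof → no link fully rotates → triple-rocker

triple-rocker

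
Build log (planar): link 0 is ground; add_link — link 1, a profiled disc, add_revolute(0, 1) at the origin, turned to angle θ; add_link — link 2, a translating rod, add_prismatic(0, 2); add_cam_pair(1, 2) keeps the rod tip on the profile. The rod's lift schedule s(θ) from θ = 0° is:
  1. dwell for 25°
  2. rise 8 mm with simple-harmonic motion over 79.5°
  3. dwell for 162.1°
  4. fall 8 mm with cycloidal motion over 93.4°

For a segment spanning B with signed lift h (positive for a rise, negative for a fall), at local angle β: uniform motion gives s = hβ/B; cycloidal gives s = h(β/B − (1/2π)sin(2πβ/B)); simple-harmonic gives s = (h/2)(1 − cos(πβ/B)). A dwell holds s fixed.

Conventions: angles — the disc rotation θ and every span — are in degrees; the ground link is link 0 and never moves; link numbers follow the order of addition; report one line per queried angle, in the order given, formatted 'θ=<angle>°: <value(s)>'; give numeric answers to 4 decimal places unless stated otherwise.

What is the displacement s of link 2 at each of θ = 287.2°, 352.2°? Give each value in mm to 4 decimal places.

seg 1 [0°–25°] dwell: s stays 0.0000
seg 2 [25°–104.5°] simple-harmonic, h=8: full span → s += 8 → s = 8.0000
seg 3 [104.5°–266.6°] dwell: s stays 8.0000
seg 4 [266.6°–360°] cycloidal, h=-8: θ=287.2° here. β=20.6, B=93.4. -8·(0.2206 − sin(2π·0.2206)/(2π)) = -0.5129 → s = 7.4871
seg 4 [266.6°–360°] cycloidal, h=-8: θ=352.2° here. β=85.6, B=93.4. -8·(0.9165 − sin(2π·0.9165)/(2π)) = -7.9698 → s = 0.0302

θ=287.2°: 7.4871
θ=352.2°: 0.0302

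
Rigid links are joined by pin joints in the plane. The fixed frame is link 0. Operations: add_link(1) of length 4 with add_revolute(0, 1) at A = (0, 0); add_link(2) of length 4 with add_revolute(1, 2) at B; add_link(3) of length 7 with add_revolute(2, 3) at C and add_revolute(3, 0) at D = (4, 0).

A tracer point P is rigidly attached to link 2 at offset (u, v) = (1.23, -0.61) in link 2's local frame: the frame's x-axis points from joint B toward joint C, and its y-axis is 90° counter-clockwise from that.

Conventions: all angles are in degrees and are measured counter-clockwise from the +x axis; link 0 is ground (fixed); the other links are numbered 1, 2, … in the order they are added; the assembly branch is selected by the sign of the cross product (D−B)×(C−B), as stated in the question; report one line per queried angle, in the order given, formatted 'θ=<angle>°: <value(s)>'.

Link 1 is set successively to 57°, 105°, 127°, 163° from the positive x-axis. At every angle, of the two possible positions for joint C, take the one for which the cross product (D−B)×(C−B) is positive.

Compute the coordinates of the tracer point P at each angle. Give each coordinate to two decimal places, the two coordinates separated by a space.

A=(0,0), D=(4.00,0)
θ=57°: B = A + 4.00·(cos57°, sin57°) = (2.1786, 3.3547)
θ=57°: |BD| = 3.8173
θ=57°: circle(B,4.00) ∩ circle(D,7.00): a=-2.4138, h=3.1896
θ=57°:   candidates: C₊=(3.8298,6.9979) cross=12.176; C₋=(-1.7763,3.9541) cross=-12.176
θ=57°:   branch + wants cross > 0 → take C=(3.8298,6.9979) (cross=12.176)
θ=57°: ex = (C−B)/|BC| = (0.4128,0.9108); ey = (-0.9108,0.4128)
θ=57°: P = B + 1.23·ex + -0.61·ey = (3.2419,4.2232)
θ=105°: B = A + 4.00·(cos105°, sin105°) = (-1.0353, 3.8637)
θ=105°: |BD| = 6.3468
θ=105°: circle(B,4.00) ∩ circle(D,7.00): a=0.5737, h=3.9586
θ=105°:   candidates: C₊=(1.8297,6.6551) cross=25.125; C₋=(-2.9900,0.3739) cross=-25.125
θ=105°:   branch + wants cross > 0 → take C=(1.8297,6.6551) (cross=25.125)
θ=105°: ex = (C−B)/|BC| = (0.7163,0.6978); ey = (-0.6978,0.7163)
θ=105°: P = B + 1.23·ex + -0.61·ey = (0.2714,4.2851)
θ=127°: B = A + 4.00·(cos127°, sin127°) = (-2.4073, 3.1945)
θ=127°: |BD| = 7.1595
θ=127°: circle(B,4.00) ∩ circle(D,7.00): a=1.2751, h=3.7913
θ=127°:   candidates: C₊=(0.4255,6.0186) cross=27.144; C₋=(-2.9578,-0.7674) cross=-27.144
θ=127°:   branch + wants cross > 0 → take C=(0.4255,6.0186) (cross=27.144)
θ=127°: ex = (C−B)/|BC| = (0.7082,0.7060); ey = (-0.7060,0.7082)
θ=127°: P = B + 1.23·ex + -0.61·ey = (-1.1055,3.6309)
θ=163°: B = A + 4.00·(cos163°, sin163°) = (-3.8252, 1.1695)
θ=163°: |BD| = 7.9121
θ=163°: circle(B,4.00) ∩ circle(D,7.00): a=1.8707, h=3.5356
θ=163°:   candidates: C₊=(-1.4525,4.3898) cross=27.974; C₋=(-2.4977,-2.6038) cross=-27.974
θ=163°:   branch + wants cross > 0 → take C=(-1.4525,4.3898) (cross=27.974)
θ=163°: ex = (C−B)/|BC| = (0.5932,0.8051); ey = (-0.8051,0.5932)
θ=163°: P = B + 1.23·ex + -0.61·ey = (-2.6045,1.7979)

θ=57°: 3.24 4.22
θ=105°: 0.27 4.29
θ=127°: -1.11 3.63
θ=163°: -2.60 1.80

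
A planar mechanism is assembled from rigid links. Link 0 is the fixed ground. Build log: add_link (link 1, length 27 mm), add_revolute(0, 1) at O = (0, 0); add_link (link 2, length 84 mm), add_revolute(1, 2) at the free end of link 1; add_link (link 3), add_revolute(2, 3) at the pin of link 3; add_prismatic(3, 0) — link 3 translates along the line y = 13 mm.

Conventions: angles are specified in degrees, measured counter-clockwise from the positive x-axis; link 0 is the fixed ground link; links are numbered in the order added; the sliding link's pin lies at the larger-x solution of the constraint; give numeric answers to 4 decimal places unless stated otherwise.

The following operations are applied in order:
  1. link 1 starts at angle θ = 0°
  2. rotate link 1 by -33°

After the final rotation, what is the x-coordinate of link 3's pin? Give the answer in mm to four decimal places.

geometry: r = 27 mm, L = 84 mm, e = 13 mm; θ starts at 0°
rotate link 1 by -33°: θ ← 0° -33° = -33°
crank pin P = (r cos θ, r sin θ) = (22.644105, -14.705254)
h = r sin θ − e = -14.705254 − 13 = -27.705254
x = r cos θ + √(L² − h²) = 22.644105 + 79.299552 = 101.943657

101.9437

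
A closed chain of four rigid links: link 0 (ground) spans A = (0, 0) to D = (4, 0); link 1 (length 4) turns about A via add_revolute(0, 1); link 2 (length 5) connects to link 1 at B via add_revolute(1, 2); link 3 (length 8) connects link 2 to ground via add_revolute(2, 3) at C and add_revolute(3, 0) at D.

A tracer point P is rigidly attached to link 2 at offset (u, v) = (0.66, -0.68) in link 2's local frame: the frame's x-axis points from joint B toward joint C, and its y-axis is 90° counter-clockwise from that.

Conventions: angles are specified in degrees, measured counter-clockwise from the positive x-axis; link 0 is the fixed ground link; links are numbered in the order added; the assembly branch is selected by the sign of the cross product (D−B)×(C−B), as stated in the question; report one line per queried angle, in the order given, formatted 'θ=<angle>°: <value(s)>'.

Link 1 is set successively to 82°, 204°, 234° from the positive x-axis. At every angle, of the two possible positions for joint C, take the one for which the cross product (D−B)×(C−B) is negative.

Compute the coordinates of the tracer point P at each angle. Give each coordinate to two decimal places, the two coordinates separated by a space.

A=(0,0), D=(4.00,0)
θ=82°: B = A + 4.00·(cos82°, sin82°) = (0.5567, 3.9611)
θ=82°: |BD| = 5.2485
θ=82°: circle(B,5.00) ∩ circle(D,8.00): a=-1.0911, h=4.8795
θ=82°:   candidates: C₊=(3.5234,7.9858) cross=25.610; C₋=(-3.8418,1.5833) cross=-25.610
θ=82°:   branch - wants cross < 0 → take C=(-3.8418,1.5833) (cross=-25.610)
θ=82°: ex = (C−B)/|BC| = (-0.8797,-0.4755); ey = (0.4755,-0.8797)
θ=82°: P = B + 0.66·ex + -0.68·ey = (-0.3473,4.2454)
θ=204°: B = A + 4.00·(cos204°, sin204°) = (-3.6542, -1.6269)
θ=204°: |BD| = 7.8252
θ=204°: circle(B,5.00) ∩ circle(D,8.00): a=1.4206, h=4.7939
θ=204°:   candidates: C₊=(-3.2613,3.3576) cross=37.513; C₋=(-1.2679,-6.0208) cross=-37.513
θ=204°:   branch - wants cross < 0 → take C=(-1.2679,-6.0208) (cross=-37.513)
θ=204°: ex = (C−B)/|BC| = (0.4773,-0.8788); ey = (0.8788,0.4773)
θ=204°: P = B + 0.66·ex + -0.68·ey = (-3.9367,-2.5315)
θ=234°: B = A + 4.00·(cos234°, sin234°) = (-2.3511, -3.2361)
θ=234°: |BD| = 7.1281
θ=234°: circle(B,5.00) ∩ circle(D,8.00): a=0.8284, h=4.9309
θ=234°:   candidates: C₊=(-3.8517,1.5335) cross=35.148; C₋=(0.6255,-7.2535) cross=-35.148
θ=234°:   branch - wants cross < 0 → take C=(0.6255,-7.2535) (cross=-35.148)
θ=234°: ex = (C−B)/|BC| = (0.5953,-0.8035); ey = (0.8035,0.5953)
θ=234°: P = B + 0.66·ex + -0.68·ey = (-2.5046,-4.1712)

θ=82°: -0.35 4.25
θ=204°: -3.94 -2.53
θ=234°: -2.50 -4.17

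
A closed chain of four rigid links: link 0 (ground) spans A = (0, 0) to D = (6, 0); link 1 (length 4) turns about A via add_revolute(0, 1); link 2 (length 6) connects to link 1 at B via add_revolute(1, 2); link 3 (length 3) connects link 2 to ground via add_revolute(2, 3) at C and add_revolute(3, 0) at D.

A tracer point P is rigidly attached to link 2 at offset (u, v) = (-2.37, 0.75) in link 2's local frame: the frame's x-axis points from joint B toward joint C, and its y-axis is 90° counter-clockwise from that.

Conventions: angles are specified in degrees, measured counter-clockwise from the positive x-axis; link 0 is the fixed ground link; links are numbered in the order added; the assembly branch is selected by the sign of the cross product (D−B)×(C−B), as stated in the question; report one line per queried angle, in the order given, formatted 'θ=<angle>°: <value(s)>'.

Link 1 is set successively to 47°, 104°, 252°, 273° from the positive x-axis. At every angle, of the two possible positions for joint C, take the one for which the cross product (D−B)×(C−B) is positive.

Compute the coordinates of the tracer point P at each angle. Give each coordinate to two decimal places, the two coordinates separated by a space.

A=(0,0), D=(6.00,0)
θ=47°: B = A + 4.00·(cos47°, sin47°) = (2.7280, 2.9254)
θ=47°: |BD| = 4.3891
θ=47°: circle(B,6.00) ∩ circle(D,3.00): a=5.2704, h=2.8676
θ=47°:   candidates: C₊=(8.5683,1.5504) cross=12.586; C₋=(4.7456,-2.7252) cross=-12.586
θ=47°:   branch + wants cross > 0 → take C=(8.5683,1.5504) (cross=12.586)
θ=47°: ex = (C−B)/|BC| = (0.9734,-0.2292); ey = (0.2292,0.9734)
θ=47°: P = B + -2.37·ex + 0.75·ey = (0.5929,4.1986)
θ=104°: B = A + 4.00·(cos104°, sin104°) = (-0.9677, 3.8812)
θ=104°: |BD| = 7.9757
θ=104°: circle(B,6.00) ∩ circle(D,3.00): a=5.6805, h=1.9318
θ=104°:   candidates: C₊=(4.9349,2.8046) cross=15.408; C₋=(3.0548,-0.5707) cross=-15.408
θ=104°:   branch + wants cross > 0 → take C=(4.9349,2.8046) (cross=15.408)
θ=104°: ex = (C−B)/|BC| = (0.9838,-0.1794); ey = (0.1794,0.9838)
θ=104°: P = B + -2.37·ex + 0.75·ey = (-3.1646,5.0443)
θ=252°: B = A + 4.00·(cos252°, sin252°) = (-1.2361, -3.8042)
θ=252°: |BD| = 8.1751
θ=252°: circle(B,6.00) ∩ circle(D,3.00): a=5.7389, h=1.7507
θ=252°:   candidates: C₊=(3.0290,0.4159) cross=14.312; C₋=(4.6583,-2.6832) cross=-14.312
θ=252°:   branch + wants cross > 0 → take C=(3.0290,0.4159) (cross=14.312)
θ=252°: ex = (C−B)/|BC| = (0.7108,0.7034); ey = (-0.7034,0.7108)
θ=252°: P = B + -2.37·ex + 0.75·ey = (-3.4483,-4.9380)
θ=273°: B = A + 4.00·(cos273°, sin273°) = (0.2093, -3.9945)
θ=273°: |BD| = 7.0348
θ=273°: circle(B,6.00) ∩ circle(D,3.00): a=5.4364, h=2.5388
θ=273°:   candidates: C₊=(3.2428,1.1822) cross=17.860; C₋=(6.1259,-2.9974) cross=-17.860
θ=273°:   branch + wants cross > 0 → take C=(3.2428,1.1822) (cross=17.860)
θ=273°: ex = (C−B)/|BC| = (0.5056,0.8628); ey = (-0.8628,0.5056)
θ=273°: P = B + -2.37·ex + 0.75·ey = (-1.6359,-5.6601)

θ=47°: 0.59 4.20
θ=104°: -3.16 5.04
θ=252°: -3.45 -4.94
θ=273°: -1.64 -5.66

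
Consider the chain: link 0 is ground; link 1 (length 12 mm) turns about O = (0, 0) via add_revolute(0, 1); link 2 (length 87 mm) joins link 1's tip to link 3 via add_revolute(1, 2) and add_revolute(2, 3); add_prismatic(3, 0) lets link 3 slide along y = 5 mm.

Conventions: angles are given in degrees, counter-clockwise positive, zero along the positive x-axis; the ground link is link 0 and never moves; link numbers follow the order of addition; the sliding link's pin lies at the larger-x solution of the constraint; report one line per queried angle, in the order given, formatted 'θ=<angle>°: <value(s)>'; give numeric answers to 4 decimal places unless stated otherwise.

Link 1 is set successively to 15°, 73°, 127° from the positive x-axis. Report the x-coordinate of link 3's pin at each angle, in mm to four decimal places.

geometry: r = 12 mm, L = 87 mm, e = 5 mm
θ=15°: crank pin P = (r cos θ, r sin θ) = (11.591110, 3.105829)
θ=15°: h = r sin θ − e = 3.105829 − 5 = -1.894171
θ=15°: x = r cos θ + √(L² − h²) = 11.591110 + 86.979378 = 98.570487
θ=73°: crank pin P = (r cos θ, r sin θ) = (3.508460, 11.475657)
θ=73°: h = r sin θ − e = 11.475657 − 5 = 6.475657
θ=73°: x = r cos θ + √(L² − h²) = 3.508460 + 86.758664 = 90.267125
θ=127°: crank pin P = (r cos θ, r sin θ) = (-7.221780, 9.583626)
θ=127°: h = r sin θ − e = 9.583626 − 5 = 4.583626
θ=127°: x = r cos θ + √(L² − h²) = -7.221780 + 86.879171 = 79.657391

θ=15°: 98.5705
θ=73°: 90.2671
θ=127°: 79.6574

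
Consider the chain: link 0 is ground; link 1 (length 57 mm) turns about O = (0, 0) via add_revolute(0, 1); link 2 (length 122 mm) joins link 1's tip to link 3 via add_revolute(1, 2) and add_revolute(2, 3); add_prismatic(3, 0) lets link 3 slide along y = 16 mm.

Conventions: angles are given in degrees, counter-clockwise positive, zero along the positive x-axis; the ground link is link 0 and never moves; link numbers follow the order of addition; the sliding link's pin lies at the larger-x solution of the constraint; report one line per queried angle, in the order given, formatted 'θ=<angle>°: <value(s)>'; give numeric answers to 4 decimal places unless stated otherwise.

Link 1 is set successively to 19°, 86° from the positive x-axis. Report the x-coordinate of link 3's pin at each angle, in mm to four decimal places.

geometry: r = 57 mm, L = 122 mm, e = 16 mm
θ=19°: crank pin P = (r cos θ, r sin θ) = (53.894559, 18.557385)
θ=19°: h = r sin θ − e = 18.557385 − 16 = 2.557385
θ=19°: x = r cos θ + √(L² − h²) = 53.894559 + 121.973193 = 175.867752
θ=86°: crank pin P = (r cos θ, r sin θ) = (3.976119, 56.861151)
θ=86°: h = r sin θ − e = 56.861151 − 16 = 40.861151
θ=86°: x = r cos θ + √(L² − h²) = 3.976119 + 114.953757 = 118.929876

θ=19°: 175.8678
θ=86°: 118.9299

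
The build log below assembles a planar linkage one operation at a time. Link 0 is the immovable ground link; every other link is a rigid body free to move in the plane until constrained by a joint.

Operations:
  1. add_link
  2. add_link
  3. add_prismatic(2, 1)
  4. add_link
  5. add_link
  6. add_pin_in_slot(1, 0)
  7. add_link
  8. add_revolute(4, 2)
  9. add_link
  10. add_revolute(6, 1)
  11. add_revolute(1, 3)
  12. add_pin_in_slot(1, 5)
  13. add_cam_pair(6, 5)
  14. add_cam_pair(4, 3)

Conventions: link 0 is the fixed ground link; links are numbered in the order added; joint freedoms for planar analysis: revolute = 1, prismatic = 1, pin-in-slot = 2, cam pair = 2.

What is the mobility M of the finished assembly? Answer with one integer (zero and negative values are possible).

ground; <1,0,0>
#1 <2,0,0>
#2 <3,0,0>
P:2↔1 J1 <3,1,0>
#3 <4,1,0>
#4 <5,1,0>
PS:1↔0 J2 <5,1,1>
#5 <6,1,1>
R:4↔2 J1 <6,2,1>
#6 <7,2,1>
R:6↔1 J1 <7,3,1>
R:1↔3 J1 <7,4,1>
PS:1↔5 J2 <7,4,2>
C:6↔5 J2 <7,4,3>
C:4↔3 J2 <7,4,4>
3×6 − 2×4 − 1×4 = 6

M = 6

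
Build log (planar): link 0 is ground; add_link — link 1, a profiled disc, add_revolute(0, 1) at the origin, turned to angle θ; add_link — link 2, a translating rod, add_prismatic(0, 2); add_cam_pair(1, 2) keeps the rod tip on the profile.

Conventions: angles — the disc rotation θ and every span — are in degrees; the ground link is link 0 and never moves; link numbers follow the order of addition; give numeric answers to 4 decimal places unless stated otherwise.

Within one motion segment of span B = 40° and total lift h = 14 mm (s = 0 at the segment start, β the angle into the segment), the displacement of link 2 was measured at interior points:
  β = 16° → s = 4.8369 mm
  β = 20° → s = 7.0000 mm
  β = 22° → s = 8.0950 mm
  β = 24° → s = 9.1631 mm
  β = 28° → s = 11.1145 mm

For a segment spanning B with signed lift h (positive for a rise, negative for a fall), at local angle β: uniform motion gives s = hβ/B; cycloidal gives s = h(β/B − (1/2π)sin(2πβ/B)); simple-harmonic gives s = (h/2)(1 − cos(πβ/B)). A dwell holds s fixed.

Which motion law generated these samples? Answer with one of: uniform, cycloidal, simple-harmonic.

candidates at β/B = r: uniform s = h·r (linear in β); cycloidal s = h·(r − sin(2πr)/(2π)); simple-harmonic s = (h/2)(1 − cos(πr))
β=16°: printed 4.8369 | uniform 5.6000, cycloidal 4.2903, simple-harmonic 4.8369
β=20°: printed 7.0000 | uniform 7.0000, cycloidal 7.0000, simple-harmonic 7.0000
β=22°: printed 8.0950 | uniform 7.7000, cycloidal 8.3885, simple-harmonic 8.0950
β=24°: printed 9.1631 | uniform 8.4000, cycloidal 9.7097, simple-harmonic 9.1631
β=28°: printed 11.1145 | uniform 9.8000, cycloidal 11.9191, simple-harmonic 11.1145
only one law matches every sample → simple-harmonic

simple-harmonic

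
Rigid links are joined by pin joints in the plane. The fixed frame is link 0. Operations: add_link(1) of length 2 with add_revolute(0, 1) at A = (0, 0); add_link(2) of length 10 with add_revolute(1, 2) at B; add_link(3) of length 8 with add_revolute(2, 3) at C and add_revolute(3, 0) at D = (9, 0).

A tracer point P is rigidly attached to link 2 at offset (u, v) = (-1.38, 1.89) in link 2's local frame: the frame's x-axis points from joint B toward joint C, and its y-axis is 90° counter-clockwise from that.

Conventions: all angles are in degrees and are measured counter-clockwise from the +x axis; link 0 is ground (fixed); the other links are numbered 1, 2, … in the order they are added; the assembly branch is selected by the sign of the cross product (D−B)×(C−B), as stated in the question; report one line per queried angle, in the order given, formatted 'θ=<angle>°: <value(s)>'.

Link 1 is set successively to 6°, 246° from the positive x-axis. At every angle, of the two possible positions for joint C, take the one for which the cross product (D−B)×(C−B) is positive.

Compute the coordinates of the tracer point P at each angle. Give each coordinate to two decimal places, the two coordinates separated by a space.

A=(0,0), D=(9.00,0)
θ=6°: B = A + 2.00·(cos6°, sin6°) = (1.9890, 0.2091)
θ=6°: |BD| = 7.0141
θ=6°: circle(B,10.00) ∩ circle(D,8.00): a=6.0733, h=7.9445
θ=6°:   candidates: C₊=(8.2964,7.9690) cross=55.723; C₋=(7.8229,-7.9129) cross=-55.723
θ=6°:   branch + wants cross > 0 → take C=(8.2964,7.9690) (cross=55.723)
θ=6°: ex = (C−B)/|BC| = (0.6307,0.7760); ey = (-0.7760,0.6307)
θ=6°: P = B + -1.38·ex + 1.89·ey = (-0.3480,0.3303)
θ=246°: B = A + 2.00·(cos246°, sin246°) = (-0.8135, -1.8271)
θ=246°: |BD| = 9.9821
θ=246°: circle(B,10.00) ∩ circle(D,8.00): a=6.7943, h=7.3374
θ=246°:   candidates: C₊=(4.5230,6.6300) cross=73.243; C₋=(7.2090,-7.7970) cross=-73.243
θ=246°:   branch + wants cross > 0 → take C=(4.5230,6.6300) (cross=73.243)
θ=246°: ex = (C−B)/|BC| = (0.5336,0.8457); ey = (-0.8457,0.5336)
θ=246°: P = B + -1.38·ex + 1.89·ey = (-3.1483,-1.9856)

θ=6°: -0.35 0.33
θ=246°: -3.15 -1.99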